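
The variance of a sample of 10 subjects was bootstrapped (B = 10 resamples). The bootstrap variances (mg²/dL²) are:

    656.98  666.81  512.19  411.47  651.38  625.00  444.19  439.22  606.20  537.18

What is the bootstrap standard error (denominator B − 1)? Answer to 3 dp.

Bootstrap SE is the standard deviation of the 10 replicate variances.
Mean of replicates: (656.98 + 666.81 + 512.19 + 411.47 + 651.38 + 625.00 + 444.19 + 439.22 + 606.20 + 537.18) / 10 = 5550.6200 / 10 = 555.0620
Sum of squared deviations: (+101.9180)² + (+111.7480)² + (−42.8720)² + (−143.5920)² + (+96.3180)² + (+69.9380)² + (−110.8720)² + (−115.8420)² + (+51.1380)² + (−17.8820)² = 88146.8764
Variance = 88146.8764 / 9 = 9794.0974
SE* = √9794.0974

SE* = 98.965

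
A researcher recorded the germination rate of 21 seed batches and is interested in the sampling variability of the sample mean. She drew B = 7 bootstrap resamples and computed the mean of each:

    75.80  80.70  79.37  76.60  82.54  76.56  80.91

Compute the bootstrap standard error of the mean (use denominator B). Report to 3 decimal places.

SE* = 2.424

Bootstrap SE is the standard deviation of the 7 replicate means.
Mean of replicates: (75.80 + 80.70 + 79.37 + 76.60 + 82.54 + 76.56 + 80.91) / 7 = 552.4800 / 7 = 78.9257
Sum of squared deviations: (−3.1257)² + (+1.7743)² + (+0.4443)² + (−2.3257)² + (+3.6143)² + (−2.3657)² + (+1.9843)² = 41.1216
Variance = 41.1216 / 7 = 5.8745
SE* = √5.8745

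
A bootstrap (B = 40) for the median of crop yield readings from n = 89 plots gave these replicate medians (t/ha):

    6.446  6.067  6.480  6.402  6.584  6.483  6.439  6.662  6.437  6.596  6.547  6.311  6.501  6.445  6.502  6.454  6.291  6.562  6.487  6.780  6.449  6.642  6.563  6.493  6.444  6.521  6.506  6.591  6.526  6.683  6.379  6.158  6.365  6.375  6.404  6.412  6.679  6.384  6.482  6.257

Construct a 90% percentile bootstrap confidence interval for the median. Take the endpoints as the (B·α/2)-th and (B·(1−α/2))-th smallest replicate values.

Sorted replicates: 6.067, 6.158, 6.257, 6.291, 6.311, 6.365, 6.375, 6.379, 6.384, 6.402, 6.404, 6.412, 6.437, 6.439, 6.444, 6.445, 6.446, 6.449, 6.454, 6.480, 6.482, 6.483, 6.487, 6.493, 6.501, 6.502, 6.506, 6.521, 6.526, 6.547, 6.562, 6.563, 6.584, 6.591, 6.596, 6.642, 6.662, 6.679, 6.683, 6.780
α = 0.10; lower rank = 40 × 0.050 = 2; upper rank = 40 × 0.950 = 38.
The 2nd smallest replicate is 6.158; the 38th is 6.679.

(6.158, 6.679)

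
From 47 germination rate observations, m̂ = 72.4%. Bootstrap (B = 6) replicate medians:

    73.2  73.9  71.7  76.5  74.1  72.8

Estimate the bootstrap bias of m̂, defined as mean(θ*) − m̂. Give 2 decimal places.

mean(θ*) = (73.2 + 73.9 + 71.7 + 76.5 + 74.1 + 72.8) / 6 = 73.700
bias = 73.700 − 72.4

bias = +1.30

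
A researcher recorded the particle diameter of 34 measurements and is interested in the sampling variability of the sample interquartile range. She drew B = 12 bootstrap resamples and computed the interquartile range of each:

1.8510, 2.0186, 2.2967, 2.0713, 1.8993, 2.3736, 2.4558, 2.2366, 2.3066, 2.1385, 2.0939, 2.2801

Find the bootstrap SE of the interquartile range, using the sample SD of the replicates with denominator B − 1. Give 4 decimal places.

Bootstrap SE is the standard deviation of the 12 replicate interquartile ranges.
Mean of replicates: (1.8510 + 2.0186 + 2.2967 + 2.0713 + 1.8993 + 2.3736 + 2.4558 + 2.2366 + 2.3066 + 2.1385 + 2.0939 + 2.2801) / 12 = 26.02200 / 12 = 2.16850
Sum of squared deviations: (−0.31750)² + (−0.14990)² + (+0.12820)² + (−0.09720)² + (−0.26920)² + (+0.20510)² + (+0.28730)² + (+0.06810)² + (+0.13810)² + (−0.03000)² + (−0.07460)² + (+0.11160)² = 0.38886
Variance = 0.38886 / 11 = 0.03535
SE* = √0.03535

SE* = 0.1880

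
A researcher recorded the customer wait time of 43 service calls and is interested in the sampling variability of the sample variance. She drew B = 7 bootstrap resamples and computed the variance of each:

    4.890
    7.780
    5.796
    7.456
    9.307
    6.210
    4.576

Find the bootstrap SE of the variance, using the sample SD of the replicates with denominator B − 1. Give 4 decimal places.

SE* = 1.6964

Bootstrap SE is the standard deviation of the 7 replicate variances.
Mean of replicates: (4.890 + 7.780 + 5.796 + 7.456 + 9.307 + 6.210 + 4.576) / 7 = 46.01500 / 7 = 6.57357
Sum of squared deviations: (−1.68357)² + (+1.20643)² + (−0.77757)² + (+0.88243)² + (+2.73343)² + (−0.36357)² + (−1.99757)² = 17.26729
Variance = 17.26729 / 6 = 2.87788
SE* = √2.87788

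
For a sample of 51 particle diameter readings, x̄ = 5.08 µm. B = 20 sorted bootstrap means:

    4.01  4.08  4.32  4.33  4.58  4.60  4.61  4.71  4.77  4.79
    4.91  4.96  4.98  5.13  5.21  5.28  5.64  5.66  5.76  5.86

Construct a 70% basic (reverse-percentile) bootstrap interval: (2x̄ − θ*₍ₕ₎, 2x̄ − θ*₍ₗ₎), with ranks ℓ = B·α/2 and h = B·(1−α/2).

Percentile endpoints at ranks 3 and 17: θ*₍3₎ = 4.32, θ*₍17₎ = 5.64.
Basic interval reflects these around x̄:
  lower = 2 × 5.08 − 5.64 = 4.52
  upper = 2 × 5.08 − 4.32 = 5.84

(4.52, 5.84)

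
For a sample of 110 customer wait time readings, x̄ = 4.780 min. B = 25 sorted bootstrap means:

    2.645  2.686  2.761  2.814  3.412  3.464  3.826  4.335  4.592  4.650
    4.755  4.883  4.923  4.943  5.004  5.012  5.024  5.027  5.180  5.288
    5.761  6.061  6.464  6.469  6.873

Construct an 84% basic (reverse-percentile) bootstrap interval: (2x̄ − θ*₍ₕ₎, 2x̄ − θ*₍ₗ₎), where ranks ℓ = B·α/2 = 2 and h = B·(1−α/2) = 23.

Percentile endpoints at ranks 2 and 23: θ*₍2₎ = 2.686, θ*₍23₎ = 6.464.
Basic interval reflects these around x̄:
  lower = 2 × 4.780 − 6.464 = 3.096
  upper = 2 × 4.780 − 2.686 = 6.874

(3.096, 6.874)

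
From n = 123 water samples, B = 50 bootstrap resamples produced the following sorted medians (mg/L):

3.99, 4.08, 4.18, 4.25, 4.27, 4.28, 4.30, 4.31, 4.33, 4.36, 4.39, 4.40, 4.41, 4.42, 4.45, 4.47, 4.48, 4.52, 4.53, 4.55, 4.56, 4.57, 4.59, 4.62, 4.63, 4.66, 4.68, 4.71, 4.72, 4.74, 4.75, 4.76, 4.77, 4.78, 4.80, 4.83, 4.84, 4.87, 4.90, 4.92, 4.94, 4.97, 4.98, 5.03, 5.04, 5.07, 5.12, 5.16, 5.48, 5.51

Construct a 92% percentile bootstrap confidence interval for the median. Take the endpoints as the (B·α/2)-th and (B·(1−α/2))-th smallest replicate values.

(4.08, 5.16)

α = 0.08; lower rank = 50 × 0.040 = 2; upper rank = 50 × 0.960 = 48.
The 2nd smallest replicate is 4.08; the 48th is 5.16.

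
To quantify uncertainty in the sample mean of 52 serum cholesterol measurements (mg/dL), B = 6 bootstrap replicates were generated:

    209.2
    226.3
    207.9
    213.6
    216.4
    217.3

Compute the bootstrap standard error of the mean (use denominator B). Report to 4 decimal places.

Bootstrap SE is the standard deviation of the 6 replicate means.
Mean of replicates: (209.2 + 226.3 + 207.9 + 213.6 + 216.4 + 217.3) / 6 = 1290.70000 / 6 = 215.11667
Sum of squared deviations: (−5.91667)² + (+11.18333)² + (−7.21667)² + (−1.51667)² + (+1.28333)² + (+2.18333)² = 220.86833
Variance = 220.86833 / 6 = 36.81139
SE* = √36.81139

SE* = 6.0672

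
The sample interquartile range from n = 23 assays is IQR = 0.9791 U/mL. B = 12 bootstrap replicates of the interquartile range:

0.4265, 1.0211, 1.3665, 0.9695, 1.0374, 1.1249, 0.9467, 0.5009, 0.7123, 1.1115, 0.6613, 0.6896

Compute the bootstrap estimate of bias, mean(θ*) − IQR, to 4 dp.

bias = −0.0984

mean(θ*) = (0.4265 + 1.0211 + 1.3665 + 0.9695 + 1.0374 + 1.1249 + 0.9467 + 0.5009 + 0.7123 + 1.1115 + 0.6613 + 0.6896) / 12 = 0.88068
bias = 0.88068 − 0.9791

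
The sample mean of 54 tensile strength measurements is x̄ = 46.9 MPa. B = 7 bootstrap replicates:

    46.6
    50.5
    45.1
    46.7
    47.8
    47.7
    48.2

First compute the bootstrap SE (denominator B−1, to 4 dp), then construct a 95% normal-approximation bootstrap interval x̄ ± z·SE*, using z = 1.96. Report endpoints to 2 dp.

Mean of replicates = 47.5143; sum of squared deviations = 16.8286; SE* = √(16.8286/6) = 1.6747
Margin = 1.96 × 1.6747 = 3.282
Interval: 46.9 ± 3.282

(43.62, 50.18)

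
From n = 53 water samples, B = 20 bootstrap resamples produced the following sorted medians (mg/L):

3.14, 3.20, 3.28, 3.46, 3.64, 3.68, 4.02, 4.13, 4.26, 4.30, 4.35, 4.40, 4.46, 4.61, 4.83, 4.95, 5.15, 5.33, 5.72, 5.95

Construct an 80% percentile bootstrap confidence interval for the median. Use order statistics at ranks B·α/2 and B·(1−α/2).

α = 0.20; lower rank = 20 × 0.100 = 2; upper rank = 20 × 0.900 = 18.
The 2nd smallest replicate is 3.20; the 18th is 5.33.

(3.20, 5.33)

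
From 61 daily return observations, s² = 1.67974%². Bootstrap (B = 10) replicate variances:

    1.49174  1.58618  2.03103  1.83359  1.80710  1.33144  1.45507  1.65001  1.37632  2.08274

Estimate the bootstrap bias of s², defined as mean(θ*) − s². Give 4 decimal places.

mean(θ*) = (1.49174 + 1.58618 + 2.03103 + 1.83359 + 1.80710 + 1.33144 + 1.45507 + 1.65001 + 1.37632 + 2.08274) / 10 = 1.66452
bias = 1.66452 − 1.67974

bias = −0.0152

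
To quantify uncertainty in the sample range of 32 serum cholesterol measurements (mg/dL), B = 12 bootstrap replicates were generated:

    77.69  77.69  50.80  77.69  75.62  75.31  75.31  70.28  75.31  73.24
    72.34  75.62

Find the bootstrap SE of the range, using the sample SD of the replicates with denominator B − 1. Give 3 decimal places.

SE* = 7.363

Bootstrap SE is the standard deviation of the 12 replicate ranges.
Mean of replicates: (77.69 + 77.69 + 50.80 + 77.69 + 75.62 + 75.31 + 75.31 + 70.28 + 75.31 + 73.24 + 72.34 + 75.62) / 12 = 876.9000 / 12 = 73.0750
Sum of squared deviations: (+4.6150)² + (+4.6150)² + (−22.2750)² + (+4.6150)² + (+2.5450)² + (+2.2350)² + (+2.2350)² + (−2.7950)² + (+2.2350)² + (+0.1650)² + (−0.7350)² + (+2.5450)² = 596.3895
Variance = 596.3895 / 11 = 54.2172
SE* = √54.2172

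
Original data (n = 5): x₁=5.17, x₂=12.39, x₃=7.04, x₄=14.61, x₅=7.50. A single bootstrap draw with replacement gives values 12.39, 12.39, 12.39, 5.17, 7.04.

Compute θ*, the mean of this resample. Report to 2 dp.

Mean = (12.39 + 12.39 + 12.39 + 5.17 + 7.04) / 5 = 49.380 / 5 = 9.88

θ* = 9.88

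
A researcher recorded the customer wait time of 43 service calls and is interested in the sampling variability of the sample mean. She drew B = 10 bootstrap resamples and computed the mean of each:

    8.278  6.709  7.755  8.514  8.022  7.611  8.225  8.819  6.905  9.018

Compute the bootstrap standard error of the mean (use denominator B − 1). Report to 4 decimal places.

SE* = 0.7583

Bootstrap SE is the standard deviation of the 10 replicate means.
Mean of replicates: (8.278 + 6.709 + 7.755 + 8.514 + 8.022 + 7.611 + 8.225 + 8.819 + 6.905 + 9.018) / 10 = 79.85600 / 10 = 7.98560
Sum of squared deviations: (+0.29240)² + (−1.27660)² + (−0.23060)² + (+0.52840)² + (+0.03640)² + (−0.37460)² + (+0.23940)² + (+0.83340)² + (−1.08060)² + (+1.03240)² = 5.17465
Variance = 5.17465 / 9 = 0.57496
SE* = √0.57496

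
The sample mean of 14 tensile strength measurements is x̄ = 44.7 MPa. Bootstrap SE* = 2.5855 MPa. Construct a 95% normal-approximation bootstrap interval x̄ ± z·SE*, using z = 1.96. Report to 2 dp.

Margin = 1.96 × 2.5855 = 5.068
Interval: 44.7 ± 5.068

(39.63, 49.77)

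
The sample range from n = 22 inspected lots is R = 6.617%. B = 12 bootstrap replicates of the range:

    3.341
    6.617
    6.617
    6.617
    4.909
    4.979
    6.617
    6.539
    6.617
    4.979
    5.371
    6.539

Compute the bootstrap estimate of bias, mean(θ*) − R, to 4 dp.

bias = −0.8052

mean(θ*) = (3.341 + 6.617 + 6.617 + 6.617 + 4.909 + 4.979 + 6.617 + 6.539 + 6.617 + 4.979 + 5.371 + 6.539) / 12 = 5.81183
bias = 5.81183 − 6.617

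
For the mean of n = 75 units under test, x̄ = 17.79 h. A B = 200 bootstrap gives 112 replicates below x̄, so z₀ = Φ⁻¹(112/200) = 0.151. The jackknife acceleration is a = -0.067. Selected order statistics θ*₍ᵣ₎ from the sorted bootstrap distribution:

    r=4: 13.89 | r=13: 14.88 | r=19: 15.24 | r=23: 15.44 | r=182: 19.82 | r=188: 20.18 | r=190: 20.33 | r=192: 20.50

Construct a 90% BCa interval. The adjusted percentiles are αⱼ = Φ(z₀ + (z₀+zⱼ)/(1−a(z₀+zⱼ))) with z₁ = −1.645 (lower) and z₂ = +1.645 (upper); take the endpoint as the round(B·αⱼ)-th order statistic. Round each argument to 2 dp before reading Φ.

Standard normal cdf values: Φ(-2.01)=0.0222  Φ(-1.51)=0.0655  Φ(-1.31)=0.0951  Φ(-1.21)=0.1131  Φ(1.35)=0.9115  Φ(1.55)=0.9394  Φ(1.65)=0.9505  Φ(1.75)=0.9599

Lower: z₀ + z₁ = 0.151 + (-1.645) = -1.494; 1 − a(z₀+z₁) = 1 − (-0.067)(-1.494) = 0.8999; argument = 0.151 + (-1.494)/0.8999 = -1.5092 → -1.51.
α₁ = Φ(-1.51) = 0.0655; rank = round(200 × 0.0655) = 13; θ*₍13₎ = 14.88.
Upper: z₀ + z₂ = 1.796; 1 − a(z₀+z₂) = 1.1203; argument = 1.7541 → 1.75; α₂ = 0.9599; rank = 192; θ*₍192₎ = 20.50.

(14.88, 20.50)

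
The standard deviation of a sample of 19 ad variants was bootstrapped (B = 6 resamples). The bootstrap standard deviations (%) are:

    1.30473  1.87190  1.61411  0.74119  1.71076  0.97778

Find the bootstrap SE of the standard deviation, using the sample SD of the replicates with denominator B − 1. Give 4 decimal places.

Bootstrap SE is the standard deviation of the 6 replicate standard deviations.
Mean of replicates: (1.30473 + 1.87190 + 1.61411 + 0.74119 + 1.71076 + 0.97778) / 6 = 8.220470 / 6 = 1.370078
Sum of squared deviations: (−0.065348)² + (+0.501822)² + (+0.244032)² + (−0.628888)² + (+0.340682)² + (−0.392298)² = 0.981109
Variance = 0.981109 / 5 = 0.196222
SE* = √0.196222

SE* = 0.4430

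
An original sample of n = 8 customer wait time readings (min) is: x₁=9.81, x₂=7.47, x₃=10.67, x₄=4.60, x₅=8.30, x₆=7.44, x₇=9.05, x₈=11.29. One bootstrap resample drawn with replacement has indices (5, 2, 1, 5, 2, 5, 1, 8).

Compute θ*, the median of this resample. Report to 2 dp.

Resample values: 8.30, 7.47, 9.81, 8.30, 7.47, 8.30, 9.81, 11.29.
Sorted: 7.47, 7.47, 8.30, 8.30, 8.30, 9.81, 9.81, 11.29
Median = average of the two middle values = 8.30

θ* = 8.30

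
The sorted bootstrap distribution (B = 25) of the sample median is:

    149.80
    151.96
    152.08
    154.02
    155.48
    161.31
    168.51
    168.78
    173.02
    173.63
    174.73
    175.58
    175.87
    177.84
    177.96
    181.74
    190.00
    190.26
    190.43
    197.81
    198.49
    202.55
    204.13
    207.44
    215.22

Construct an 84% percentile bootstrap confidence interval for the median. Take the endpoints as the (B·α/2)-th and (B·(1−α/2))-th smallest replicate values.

(151.96, 204.13)

α = 0.16; lower rank = 25 × 0.080 = 2; upper rank = 25 × 0.920 = 23.
The 2nd smallest replicate is 151.96; the 23rd is 204.13.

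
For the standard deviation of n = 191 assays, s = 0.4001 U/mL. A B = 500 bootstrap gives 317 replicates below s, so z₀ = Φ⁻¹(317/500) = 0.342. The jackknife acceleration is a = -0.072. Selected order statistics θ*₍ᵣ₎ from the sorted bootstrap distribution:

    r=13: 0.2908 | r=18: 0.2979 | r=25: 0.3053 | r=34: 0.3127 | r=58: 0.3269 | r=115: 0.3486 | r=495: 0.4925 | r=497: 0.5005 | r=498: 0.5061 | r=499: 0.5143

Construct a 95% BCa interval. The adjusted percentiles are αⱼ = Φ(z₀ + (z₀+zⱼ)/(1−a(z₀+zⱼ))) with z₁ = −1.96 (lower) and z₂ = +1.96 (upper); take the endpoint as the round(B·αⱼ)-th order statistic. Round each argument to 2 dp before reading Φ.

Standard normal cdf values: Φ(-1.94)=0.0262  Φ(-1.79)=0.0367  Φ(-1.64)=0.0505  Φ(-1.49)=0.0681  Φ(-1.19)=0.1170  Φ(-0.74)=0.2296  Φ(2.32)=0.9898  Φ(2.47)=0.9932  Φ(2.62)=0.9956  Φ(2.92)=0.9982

(0.3127, 0.4925)

Lower: z₀ + z₁ = 0.342 + (-1.960) = -1.618; 1 − a(z₀+z₁) = 1 − (-0.072)(-1.618) = 0.8835; argument = 0.342 + (-1.618)/0.8835 = -1.4893 → -1.49.
α₁ = Φ(-1.49) = 0.0681; rank = round(500 × 0.0681) = 34; θ*₍34₎ = 0.3127.
Upper: z₀ + z₂ = 2.302; 1 − a(z₀+z₂) = 1.1657; argument = 2.3167 → 2.32; α₂ = 0.9898; rank = 495; θ*₍495₎ = 0.4925.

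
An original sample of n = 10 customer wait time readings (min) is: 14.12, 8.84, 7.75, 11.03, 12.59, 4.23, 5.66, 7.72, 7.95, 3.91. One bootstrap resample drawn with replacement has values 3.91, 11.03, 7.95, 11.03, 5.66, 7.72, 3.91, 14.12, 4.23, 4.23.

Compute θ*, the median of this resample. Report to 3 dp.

Sorted: 3.91, 3.91, 4.23, 4.23, 5.66, 7.72, 7.95, 11.03, 11.03, 14.12
Median = average of the two middle values = 6.690

θ* = 6.690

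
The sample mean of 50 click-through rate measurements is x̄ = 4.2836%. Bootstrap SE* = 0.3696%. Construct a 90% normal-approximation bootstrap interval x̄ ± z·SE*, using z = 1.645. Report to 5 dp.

(3.67561, 4.89159)

Margin = 1.645 × 0.3696 = 0.607992
Interval: 4.2836 ± 0.607992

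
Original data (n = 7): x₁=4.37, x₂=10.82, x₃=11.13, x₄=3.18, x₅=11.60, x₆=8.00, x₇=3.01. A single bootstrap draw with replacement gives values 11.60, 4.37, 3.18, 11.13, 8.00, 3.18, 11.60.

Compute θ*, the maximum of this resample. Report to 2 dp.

θ* = 11.60

Maximum = 11.60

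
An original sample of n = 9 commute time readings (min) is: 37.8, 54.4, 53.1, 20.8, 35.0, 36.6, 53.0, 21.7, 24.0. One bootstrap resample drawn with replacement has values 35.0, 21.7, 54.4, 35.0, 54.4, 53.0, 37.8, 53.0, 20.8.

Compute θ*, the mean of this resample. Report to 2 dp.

Mean = (35.0 + 21.7 + 54.4 + 35.0 + 54.4 + 53.0 + 37.8 + 53.0 + 20.8) / 9 = 365.10 / 9 = 40.57

θ* = 40.57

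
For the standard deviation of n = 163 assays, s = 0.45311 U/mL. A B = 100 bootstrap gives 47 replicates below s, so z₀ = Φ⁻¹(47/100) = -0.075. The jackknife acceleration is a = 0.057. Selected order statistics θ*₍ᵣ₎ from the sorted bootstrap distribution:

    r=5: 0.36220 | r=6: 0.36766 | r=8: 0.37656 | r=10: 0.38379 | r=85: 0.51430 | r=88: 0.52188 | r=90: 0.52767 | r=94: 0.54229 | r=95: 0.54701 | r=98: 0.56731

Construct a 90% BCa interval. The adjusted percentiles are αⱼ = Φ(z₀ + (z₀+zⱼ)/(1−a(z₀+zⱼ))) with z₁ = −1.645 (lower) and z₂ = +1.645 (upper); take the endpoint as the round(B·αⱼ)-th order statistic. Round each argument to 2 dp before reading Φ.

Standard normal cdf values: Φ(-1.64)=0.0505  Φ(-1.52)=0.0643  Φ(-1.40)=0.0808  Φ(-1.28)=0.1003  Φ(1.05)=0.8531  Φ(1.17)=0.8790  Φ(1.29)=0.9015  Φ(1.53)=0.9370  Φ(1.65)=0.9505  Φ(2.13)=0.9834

(0.36220, 0.54701)

Lower: z₀ + z₁ = -0.075 + (-1.645) = -1.720; 1 − a(z₀+z₁) = 1 − (0.057)(-1.720) = 1.0980; argument = -0.075 + (-1.720)/1.0980 = -1.6414 → -1.64.
α₁ = Φ(-1.64) = 0.0505; rank = round(100 × 0.0505) = 5; θ*₍5₎ = 0.36220.
Upper: z₀ + z₂ = 1.570; 1 − a(z₀+z₂) = 0.9105; argument = 1.6493 → 1.65; α₂ = 0.9505; rank = 95; θ*₍95₎ = 0.54701.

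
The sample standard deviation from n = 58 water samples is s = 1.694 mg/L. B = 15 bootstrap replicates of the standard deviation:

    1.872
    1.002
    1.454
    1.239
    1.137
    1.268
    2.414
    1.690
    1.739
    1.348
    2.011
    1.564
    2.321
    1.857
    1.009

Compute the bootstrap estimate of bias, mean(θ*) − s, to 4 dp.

mean(θ*) = (1.872 + 1.002 + 1.454 + 1.239 + 1.137 + 1.268 + 2.414 + 1.690 + 1.739 + 1.348 + 2.011 + 1.564 + 2.321 + 1.857 + 1.009) / 15 = 1.59500
bias = 1.59500 − 1.694

bias = −0.0990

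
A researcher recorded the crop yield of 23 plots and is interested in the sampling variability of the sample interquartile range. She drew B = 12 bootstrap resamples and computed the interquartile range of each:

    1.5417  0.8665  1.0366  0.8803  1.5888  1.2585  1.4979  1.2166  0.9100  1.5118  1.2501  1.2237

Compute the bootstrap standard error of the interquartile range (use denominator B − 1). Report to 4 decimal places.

SE* = 0.2650

Bootstrap SE is the standard deviation of the 12 replicate interquartile ranges.
Mean of replicates: (1.5417 + 0.8665 + 1.0366 + 0.8803 + 1.5888 + 1.2585 + 1.4979 + 1.2166 + 0.9100 + 1.5118 + 1.2501 + 1.2237) / 12 = 14.78250 / 12 = 1.23188
Sum of squared deviations: (+0.30983)² + (−0.36538)² + (−0.19528)² + (−0.35158)² + (+0.35692)² + (+0.02662)² + (+0.26602)² + (−0.01528)² + (−0.32188)² + (+0.27992)² + (+0.01822)² + (−0.00818)² = 0.77270
Variance = 0.77270 / 11 = 0.07025
SE* = √0.07025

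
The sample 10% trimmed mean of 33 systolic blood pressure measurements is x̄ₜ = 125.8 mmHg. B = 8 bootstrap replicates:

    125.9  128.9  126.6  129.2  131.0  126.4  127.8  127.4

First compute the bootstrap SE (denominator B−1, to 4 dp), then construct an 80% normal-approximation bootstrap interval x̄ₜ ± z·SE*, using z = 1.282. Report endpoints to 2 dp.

(123.61, 127.99)

Mean of replicates = 127.9000; sum of squared deviations = 20.5000; SE* = √(20.5000/7) = 1.7113
Margin = 1.282 × 1.7113 = 2.194
Interval: 125.8 ± 2.194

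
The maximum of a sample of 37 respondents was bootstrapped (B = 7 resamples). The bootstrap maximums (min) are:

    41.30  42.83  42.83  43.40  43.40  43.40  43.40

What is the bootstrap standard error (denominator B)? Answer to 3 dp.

SE* = 0.713

Bootstrap SE is the standard deviation of the 7 replicate maximums.
Mean of replicates: (41.30 + 42.83 + 42.83 + 43.40 + 43.40 + 43.40 + 43.40) / 7 = 300.5600 / 7 = 42.9371
Sum of squared deviations: (−1.6371)² + (−0.1071)² + (−0.1071)² + (+0.4629)² + (+0.4629)² + (+0.4629)² + (+0.4629)² = 3.5601
Variance = 3.5601 / 7 = 0.5086
SE* = √0.5086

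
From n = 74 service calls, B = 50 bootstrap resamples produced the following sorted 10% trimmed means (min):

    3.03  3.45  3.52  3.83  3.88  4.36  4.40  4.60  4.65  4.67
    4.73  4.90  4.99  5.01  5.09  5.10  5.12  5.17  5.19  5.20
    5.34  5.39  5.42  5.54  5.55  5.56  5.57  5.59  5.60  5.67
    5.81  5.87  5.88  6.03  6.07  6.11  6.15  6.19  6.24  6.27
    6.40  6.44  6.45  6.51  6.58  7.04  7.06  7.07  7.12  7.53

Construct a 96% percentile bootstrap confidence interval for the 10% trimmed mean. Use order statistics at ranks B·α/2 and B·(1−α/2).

(3.03, 7.12)

α = 0.04; lower rank = 50 × 0.020 = 1; upper rank = 50 × 0.980 = 49.
The 1st smallest replicate is 3.03; the 49th is 7.12.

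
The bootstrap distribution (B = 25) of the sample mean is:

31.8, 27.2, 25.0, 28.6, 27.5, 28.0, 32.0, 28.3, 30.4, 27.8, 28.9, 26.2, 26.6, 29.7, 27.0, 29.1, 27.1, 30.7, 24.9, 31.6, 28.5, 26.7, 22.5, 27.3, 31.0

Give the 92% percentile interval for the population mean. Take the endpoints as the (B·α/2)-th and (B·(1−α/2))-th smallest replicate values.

Sorted replicates: 22.5, 24.9, 25.0, 26.2, 26.6, 26.7, 27.0, 27.1, 27.2, 27.3, 27.5, 27.8, 28.0, 28.3, 28.5, 28.6, 28.9, 29.1, 29.7, 30.4, 30.7, 31.0, 31.6, 31.8, 32.0
α = 0.08; lower rank = 25 × 0.040 = 1; upper rank = 25 × 0.960 = 24.
The 1st smallest replicate is 22.5; the 24th is 31.8.

(22.5, 31.8)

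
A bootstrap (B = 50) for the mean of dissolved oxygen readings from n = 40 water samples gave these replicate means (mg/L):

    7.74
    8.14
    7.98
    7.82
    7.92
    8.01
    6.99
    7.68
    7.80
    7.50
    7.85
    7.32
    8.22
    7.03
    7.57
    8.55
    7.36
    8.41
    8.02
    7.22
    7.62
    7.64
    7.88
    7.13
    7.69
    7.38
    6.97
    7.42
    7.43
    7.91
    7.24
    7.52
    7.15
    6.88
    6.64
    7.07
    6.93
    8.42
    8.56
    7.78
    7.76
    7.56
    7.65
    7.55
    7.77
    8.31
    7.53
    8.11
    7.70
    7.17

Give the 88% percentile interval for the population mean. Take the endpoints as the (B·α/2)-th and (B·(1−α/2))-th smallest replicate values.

(6.93, 8.41)

Sorted replicates: 6.64, 6.88, 6.93, 6.97, 6.99, 7.03, 7.07, 7.13, 7.15, 7.17, 7.22, 7.24, 7.32, 7.36, 7.38, 7.42, 7.43, 7.50, 7.52, 7.53, 7.55, 7.56, 7.57, 7.62, 7.64, 7.65, 7.68, 7.69, 7.70, 7.74, 7.76, 7.77, 7.78, 7.80, 7.82, 7.85, 7.88, 7.91, 7.92, 7.98, 8.01, 8.02, 8.11, 8.14, 8.22, 8.31, 8.41, 8.42, 8.55, 8.56
α = 0.12; lower rank = 50 × 0.060 = 3; upper rank = 50 × 0.940 = 47.
The 3rd smallest replicate is 6.93; the 47th is 8.41.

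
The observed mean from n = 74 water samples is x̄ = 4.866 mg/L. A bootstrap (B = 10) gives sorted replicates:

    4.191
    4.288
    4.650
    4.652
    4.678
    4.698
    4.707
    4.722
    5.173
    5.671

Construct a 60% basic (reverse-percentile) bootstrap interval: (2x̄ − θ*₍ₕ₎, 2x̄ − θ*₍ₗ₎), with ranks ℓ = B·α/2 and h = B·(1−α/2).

Percentile endpoints at ranks 2 and 8: θ*₍2₎ = 4.288, θ*₍8₎ = 4.722.
Basic interval reflects these around x̄:
  lower = 2 × 4.866 − 4.722 = 5.010
  upper = 2 × 4.866 − 4.288 = 5.444

(5.010, 5.444)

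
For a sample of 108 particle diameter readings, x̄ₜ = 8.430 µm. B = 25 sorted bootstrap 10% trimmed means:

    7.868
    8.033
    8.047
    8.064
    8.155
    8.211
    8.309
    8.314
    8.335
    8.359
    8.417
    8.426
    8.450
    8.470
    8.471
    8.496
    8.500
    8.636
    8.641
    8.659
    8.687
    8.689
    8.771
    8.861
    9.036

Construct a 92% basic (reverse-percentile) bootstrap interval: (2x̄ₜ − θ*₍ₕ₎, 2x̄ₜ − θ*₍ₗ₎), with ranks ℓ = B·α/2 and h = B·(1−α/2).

(7.999, 8.992)

Percentile endpoints at ranks 1 and 24: θ*₍1₎ = 7.868, θ*₍24₎ = 8.861.
Basic interval reflects these around x̄ₜ:
  lower = 2 × 8.430 − 8.861 = 7.999
  upper = 2 × 8.430 − 7.868 = 8.992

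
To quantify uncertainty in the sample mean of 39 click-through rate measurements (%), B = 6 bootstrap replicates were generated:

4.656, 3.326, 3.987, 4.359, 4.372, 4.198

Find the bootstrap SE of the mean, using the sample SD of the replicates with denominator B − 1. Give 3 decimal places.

SE* = 0.460

Bootstrap SE is the standard deviation of the 6 replicate means.
Mean of replicates: (4.656 + 3.326 + 3.987 + 4.359 + 4.372 + 4.198) / 6 = 24.8980 / 6 = 4.1497
Sum of squared deviations: (+0.5063)² + (−0.8237)² + (−0.1627)² + (+0.2093)² + (+0.2223)² + (+0.0483)² = 1.0568
Variance = 1.0568 / 5 = 0.2114
SE* = √0.2114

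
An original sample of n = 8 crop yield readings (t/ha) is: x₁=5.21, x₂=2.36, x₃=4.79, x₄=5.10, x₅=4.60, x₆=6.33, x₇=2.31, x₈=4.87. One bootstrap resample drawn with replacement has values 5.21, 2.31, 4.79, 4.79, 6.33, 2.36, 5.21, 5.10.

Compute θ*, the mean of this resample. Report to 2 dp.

Mean = (5.21 + 2.31 + 4.79 + 4.79 + 6.33 + 2.36 + 5.21 + 5.10) / 8 = 36.100 / 8 = 4.51

θ* = 4.51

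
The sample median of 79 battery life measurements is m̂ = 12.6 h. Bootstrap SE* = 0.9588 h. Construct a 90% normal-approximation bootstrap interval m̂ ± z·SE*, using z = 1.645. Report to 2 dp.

Margin = 1.645 × 0.9588 = 1.577
Interval: 12.6 ± 1.577

(11.02, 14.18)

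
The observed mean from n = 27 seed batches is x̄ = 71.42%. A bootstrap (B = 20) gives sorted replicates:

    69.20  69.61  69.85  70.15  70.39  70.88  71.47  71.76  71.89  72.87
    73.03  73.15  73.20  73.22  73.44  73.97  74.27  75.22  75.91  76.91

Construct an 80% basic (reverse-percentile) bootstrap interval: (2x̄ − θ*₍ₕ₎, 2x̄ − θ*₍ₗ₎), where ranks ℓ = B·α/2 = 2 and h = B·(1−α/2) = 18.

(67.62, 73.23)

Percentile endpoints at ranks 2 and 18: θ*₍2₎ = 69.61, θ*₍18₎ = 75.22.
Basic interval reflects these around x̄:
  lower = 2 × 71.42 − 75.22 = 67.62
  upper = 2 × 71.42 − 69.61 = 73.23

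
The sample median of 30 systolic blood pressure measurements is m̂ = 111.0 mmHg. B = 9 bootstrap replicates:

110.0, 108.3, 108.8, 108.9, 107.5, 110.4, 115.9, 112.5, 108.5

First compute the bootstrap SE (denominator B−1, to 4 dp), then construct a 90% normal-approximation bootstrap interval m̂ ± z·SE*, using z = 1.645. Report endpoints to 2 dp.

Mean of replicates = 110.0889; sum of squared deviations = 55.1889; SE* = √(55.1889/8) = 2.6265
Margin = 1.645 × 2.6265 = 4.321
Interval: 111.0 ± 4.321

(106.68, 115.32)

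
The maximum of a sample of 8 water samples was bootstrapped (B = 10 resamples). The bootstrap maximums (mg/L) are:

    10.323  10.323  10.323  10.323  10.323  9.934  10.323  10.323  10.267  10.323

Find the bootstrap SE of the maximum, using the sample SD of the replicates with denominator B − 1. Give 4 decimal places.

SE* = 0.1223

Bootstrap SE is the standard deviation of the 10 replicate maximums.
Mean of replicates: (10.323 + 10.323 + 10.323 + 10.323 + 10.323 + 9.934 + 10.323 + 10.323 + 10.267 + 10.323) / 10 = 102.78500 / 10 = 10.27850
Sum of squared deviations: (+0.04450)² + (+0.04450)² + (+0.04450)² + (+0.04450)² + (+0.04450)² + (−0.34450)² + (+0.04450)² + (+0.04450)² + (−0.01150)² + (+0.04450)² = 0.13465
Variance = 0.13465 / 9 = 0.01496
SE* = √0.01496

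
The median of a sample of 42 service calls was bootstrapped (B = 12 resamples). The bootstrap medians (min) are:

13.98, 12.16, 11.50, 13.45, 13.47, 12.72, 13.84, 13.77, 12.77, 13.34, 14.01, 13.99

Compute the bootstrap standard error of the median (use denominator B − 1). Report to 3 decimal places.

Bootstrap SE is the standard deviation of the 12 replicate medians.
Mean of replicates: (13.98 + 12.16 + 11.50 + 13.45 + 13.47 + 12.72 + 13.84 + 13.77 + 12.77 + 13.34 + 14.01 + 13.99) / 12 = 159.0000 / 12 = 13.2500
Sum of squared deviations: (+0.7300)² + (−1.0900)² + (−1.7500)² + (+0.2000)² + (+0.2200)² + (−0.5300)² + (+0.5900)² + (+0.5200)² + (−0.4800)² + (+0.0900)² + (+0.7600)² + (+0.7400)² = 7.1350
Variance = 7.1350 / 11 = 0.6486
SE* = √0.6486

SE* = 0.805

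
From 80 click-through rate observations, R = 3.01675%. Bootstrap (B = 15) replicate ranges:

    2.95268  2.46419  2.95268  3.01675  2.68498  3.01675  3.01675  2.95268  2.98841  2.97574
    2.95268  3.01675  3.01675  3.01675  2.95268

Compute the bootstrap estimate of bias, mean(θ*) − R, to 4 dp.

bias = −0.0849

mean(θ*) = (2.95268 + 2.46419 + 2.95268 + 3.01675 + 2.68498 + 3.01675 + 3.01675 + 2.95268 + 2.98841 + 2.97574 + 2.95268 + 3.01675 + 3.01675 + 3.01675 + 2.95268) / 15 = 2.93181
bias = 2.93181 − 3.01675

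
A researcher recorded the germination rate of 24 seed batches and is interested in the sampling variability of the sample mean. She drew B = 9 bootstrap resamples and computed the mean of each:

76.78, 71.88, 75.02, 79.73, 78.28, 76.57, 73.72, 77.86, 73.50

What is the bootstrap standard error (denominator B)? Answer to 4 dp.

SE* = 2.4230

Bootstrap SE is the standard deviation of the 9 replicate means.
Mean of replicates: (76.78 + 71.88 + 75.02 + 79.73 + 78.28 + 76.57 + 73.72 + 77.86 + 73.50) / 9 = 683.34000 / 9 = 75.92667
Sum of squared deviations: (+0.85333)² + (−4.04667)² + (−0.90667)² + (+3.80333)² + (+2.35333)² + (+0.64333)² + (−2.20667)² + (+1.93333)² + (−2.42667)² = 52.83900
Variance = 52.83900 / 9 = 5.87100
SE* = √5.87100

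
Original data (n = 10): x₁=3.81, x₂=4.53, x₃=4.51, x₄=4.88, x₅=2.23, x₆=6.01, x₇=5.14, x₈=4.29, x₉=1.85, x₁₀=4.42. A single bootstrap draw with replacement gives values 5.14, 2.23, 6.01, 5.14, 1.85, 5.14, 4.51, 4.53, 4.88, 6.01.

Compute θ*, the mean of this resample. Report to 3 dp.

Mean = (5.14 + 2.23 + 6.01 + 5.14 + 1.85 + 5.14 + 4.51 + 4.53 + 4.88 + 6.01) / 10 = 45.440 / 10 = 4.544

θ* = 4.544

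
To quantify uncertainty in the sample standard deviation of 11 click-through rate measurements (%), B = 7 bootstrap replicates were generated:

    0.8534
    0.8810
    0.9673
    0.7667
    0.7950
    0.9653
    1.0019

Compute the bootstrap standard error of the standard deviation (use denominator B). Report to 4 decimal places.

Bootstrap SE is the standard deviation of the 7 replicate standard deviations.
Mean of replicates: (0.8534 + 0.8810 + 0.9673 + 0.7667 + 0.7950 + 0.9653 + 1.0019) / 7 = 6.23060 / 7 = 0.89009
Sum of squared deviations: (−0.03669)² + (−0.00909)² + (+0.07721)² + (−0.12339)² + (−0.09509)² + (+0.07521)² + (+0.11181)² = 0.04982
Variance = 0.04982 / 7 = 0.00712
SE* = √0.00712

SE* = 0.0844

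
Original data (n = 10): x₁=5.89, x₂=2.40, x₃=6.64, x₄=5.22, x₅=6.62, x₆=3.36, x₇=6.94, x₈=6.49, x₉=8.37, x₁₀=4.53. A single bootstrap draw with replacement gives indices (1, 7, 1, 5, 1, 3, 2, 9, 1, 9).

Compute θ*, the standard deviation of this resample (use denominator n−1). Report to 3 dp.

θ* = 1.669

Resample values: 5.89, 6.94, 5.89, 6.62, 5.89, 6.64, 2.40, 8.37, 5.89, 8.37.
Mean = 6.2900; sum of squared deviations = 25.0788
s² = 25.0788 / 9 = 2.7865
s = √2.7865 = 1.669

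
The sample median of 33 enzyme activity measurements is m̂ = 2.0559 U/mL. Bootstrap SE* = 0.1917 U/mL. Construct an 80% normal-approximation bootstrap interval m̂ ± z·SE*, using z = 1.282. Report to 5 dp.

(1.81014, 2.30166)

Margin = 1.282 × 0.1917 = 0.245759
Interval: 2.0559 ± 0.245759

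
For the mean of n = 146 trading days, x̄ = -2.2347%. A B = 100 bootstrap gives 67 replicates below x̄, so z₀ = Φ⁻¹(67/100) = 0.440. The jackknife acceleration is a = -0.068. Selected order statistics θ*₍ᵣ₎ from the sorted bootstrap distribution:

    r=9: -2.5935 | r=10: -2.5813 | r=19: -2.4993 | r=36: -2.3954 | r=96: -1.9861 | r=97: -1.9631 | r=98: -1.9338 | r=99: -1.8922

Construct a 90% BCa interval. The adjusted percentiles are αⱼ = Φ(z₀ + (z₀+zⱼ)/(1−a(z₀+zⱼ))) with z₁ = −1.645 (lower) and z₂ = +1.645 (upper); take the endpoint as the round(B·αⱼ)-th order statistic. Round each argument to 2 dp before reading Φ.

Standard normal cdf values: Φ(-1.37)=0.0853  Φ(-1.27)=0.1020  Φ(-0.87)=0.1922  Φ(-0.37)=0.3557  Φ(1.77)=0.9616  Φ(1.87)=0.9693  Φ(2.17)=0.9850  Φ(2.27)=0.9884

Lower: z₀ + z₁ = 0.440 + (-1.645) = -1.205; 1 − a(z₀+z₁) = 1 − (-0.068)(-1.205) = 0.9181; argument = 0.440 + (-1.205)/0.9181 = -0.8726 → -0.87.
α₁ = Φ(-0.87) = 0.1922; rank = round(100 × 0.1922) = 19; θ*₍19₎ = -2.4993.
Upper: z₀ + z₂ = 2.085; 1 − a(z₀+z₂) = 1.1418; argument = 2.2661 → 2.27; α₂ = 0.9884; rank = 99; θ*₍99₎ = -1.8922.

(-2.4993, -1.8922)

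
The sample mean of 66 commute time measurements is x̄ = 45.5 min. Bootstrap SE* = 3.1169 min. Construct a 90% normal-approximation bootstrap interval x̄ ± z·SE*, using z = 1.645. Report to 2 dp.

Margin = 1.645 × 3.1169 = 5.127
Interval: 45.5 ± 5.127

(40.37, 50.63)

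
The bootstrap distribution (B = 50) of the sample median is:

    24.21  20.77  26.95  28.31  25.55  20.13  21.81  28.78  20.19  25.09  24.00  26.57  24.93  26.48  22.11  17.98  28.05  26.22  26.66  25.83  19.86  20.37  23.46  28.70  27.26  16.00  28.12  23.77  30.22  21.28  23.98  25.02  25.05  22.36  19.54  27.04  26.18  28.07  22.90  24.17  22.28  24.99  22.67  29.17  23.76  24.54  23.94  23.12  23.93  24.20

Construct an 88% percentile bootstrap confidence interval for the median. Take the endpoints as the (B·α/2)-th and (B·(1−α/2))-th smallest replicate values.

Sorted replicates: 16.00, 17.98, 19.54, 19.86, 20.13, 20.19, 20.37, 20.77, 21.28, 21.81, 22.11, 22.28, 22.36, 22.67, 22.90, 23.12, 23.46, 23.76, 23.77, 23.93, 23.94, 23.98, 24.00, 24.17, 24.20, 24.21, 24.54, 24.93, 24.99, 25.02, 25.05, 25.09, 25.55, 25.83, 26.18, 26.22, 26.48, 26.57, 26.66, 26.95, 27.04, 27.26, 28.05, 28.07, 28.12, 28.31, 28.70, 28.78, 29.17, 30.22
α = 0.12; lower rank = 50 × 0.060 = 3; upper rank = 50 × 0.940 = 47.
The 3rd smallest replicate is 19.54; the 47th is 28.70.

(19.54, 28.70)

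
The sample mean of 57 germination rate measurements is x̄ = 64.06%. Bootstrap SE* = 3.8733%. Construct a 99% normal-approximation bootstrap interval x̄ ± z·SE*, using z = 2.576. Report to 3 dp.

(54.082, 74.038)

Margin = 2.576 × 3.8733 = 9.9776
Interval: 64.06 ± 9.9776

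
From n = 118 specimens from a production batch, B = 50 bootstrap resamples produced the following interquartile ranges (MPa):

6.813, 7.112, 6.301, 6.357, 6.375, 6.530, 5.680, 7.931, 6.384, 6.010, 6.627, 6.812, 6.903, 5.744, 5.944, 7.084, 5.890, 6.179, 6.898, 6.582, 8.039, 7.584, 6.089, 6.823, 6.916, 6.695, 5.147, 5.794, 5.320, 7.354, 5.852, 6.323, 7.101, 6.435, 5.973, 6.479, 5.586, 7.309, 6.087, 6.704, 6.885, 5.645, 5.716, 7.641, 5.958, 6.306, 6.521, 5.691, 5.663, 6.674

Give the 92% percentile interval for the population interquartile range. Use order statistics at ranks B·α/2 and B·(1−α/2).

Sorted replicates: 5.147, 5.320, 5.586, 5.645, 5.663, 5.680, 5.691, 5.716, 5.744, 5.794, 5.852, 5.890, 5.944, 5.958, 5.973, 6.010, 6.087, 6.089, 6.179, 6.301, 6.306, 6.323, 6.357, 6.375, 6.384, 6.435, 6.479, 6.521, 6.530, 6.582, 6.627, 6.674, 6.695, 6.704, 6.812, 6.813, 6.823, 6.885, 6.898, 6.903, 6.916, 7.084, 7.101, 7.112, 7.309, 7.354, 7.584, 7.641, 7.931, 8.039
α = 0.08; lower rank = 50 × 0.040 = 2; upper rank = 50 × 0.960 = 48.
The 2nd smallest replicate is 5.320; the 48th is 7.641.

(5.320, 7.641)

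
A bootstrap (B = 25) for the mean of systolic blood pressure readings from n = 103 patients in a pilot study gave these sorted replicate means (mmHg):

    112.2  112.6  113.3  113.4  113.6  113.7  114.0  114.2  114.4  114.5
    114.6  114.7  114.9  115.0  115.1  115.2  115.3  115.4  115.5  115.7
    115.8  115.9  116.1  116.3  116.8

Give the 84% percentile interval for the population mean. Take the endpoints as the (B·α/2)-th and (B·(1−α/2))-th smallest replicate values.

(112.6, 116.1)

α = 0.16; lower rank = 25 × 0.080 = 2; upper rank = 25 × 0.920 = 23.
The 2nd smallest replicate is 112.6; the 23rd is 116.1.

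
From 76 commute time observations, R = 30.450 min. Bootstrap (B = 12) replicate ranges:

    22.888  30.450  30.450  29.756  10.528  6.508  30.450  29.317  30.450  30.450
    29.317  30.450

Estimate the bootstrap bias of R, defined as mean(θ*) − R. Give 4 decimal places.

bias = −4.5322

mean(θ*) = (22.888 + 30.450 + 30.450 + 29.756 + 10.528 + 6.508 + 30.450 + 29.317 + 30.450 + 30.450 + 29.317 + 30.450) / 12 = 25.91783
bias = 25.91783 − 30.450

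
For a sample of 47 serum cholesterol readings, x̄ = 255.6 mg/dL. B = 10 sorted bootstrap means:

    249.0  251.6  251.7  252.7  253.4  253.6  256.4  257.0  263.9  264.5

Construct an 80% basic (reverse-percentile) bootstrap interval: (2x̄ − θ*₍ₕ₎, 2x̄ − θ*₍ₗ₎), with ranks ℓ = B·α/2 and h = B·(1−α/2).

(247.3, 262.2)

Percentile endpoints at ranks 1 and 9: θ*₍1₎ = 249.0, θ*₍9₎ = 263.9.
Basic interval reflects these around x̄:
  lower = 2 × 255.6 − 263.9 = 247.3
  upper = 2 × 255.6 − 249.0 = 262.2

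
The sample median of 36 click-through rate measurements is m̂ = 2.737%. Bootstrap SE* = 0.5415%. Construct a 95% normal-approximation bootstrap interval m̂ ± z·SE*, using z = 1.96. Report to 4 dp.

Margin = 1.96 × 0.5415 = 1.06134
Interval: 2.737 ± 1.06134

(1.6757, 3.7983)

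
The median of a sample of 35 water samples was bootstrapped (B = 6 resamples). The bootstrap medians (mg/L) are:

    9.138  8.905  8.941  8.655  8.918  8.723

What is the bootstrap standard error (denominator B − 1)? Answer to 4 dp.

SE* = 0.1718

Bootstrap SE is the standard deviation of the 6 replicate medians.
Mean of replicates: (9.138 + 8.905 + 8.941 + 8.655 + 8.918 + 8.723) / 6 = 53.28000 / 6 = 8.88000
Sum of squared deviations: (+0.25800)² + (+0.02500)² + (+0.06100)² + (−0.22500)² + (+0.03800)² + (−0.15700)² = 0.14763
Variance = 0.14763 / 5 = 0.02953
SE* = √0.02953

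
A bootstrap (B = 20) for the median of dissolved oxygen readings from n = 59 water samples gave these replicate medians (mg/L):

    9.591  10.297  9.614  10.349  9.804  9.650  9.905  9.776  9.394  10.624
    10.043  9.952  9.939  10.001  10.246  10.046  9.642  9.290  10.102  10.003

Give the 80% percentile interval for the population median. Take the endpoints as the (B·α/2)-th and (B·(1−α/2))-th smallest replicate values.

Sorted replicates: 9.290, 9.394, 9.591, 9.614, 9.642, 9.650, 9.776, 9.804, 9.905, 9.939, 9.952, 10.001, 10.003, 10.043, 10.046, 10.102, 10.246, 10.297, 10.349, 10.624
α = 0.20; lower rank = 20 × 0.100 = 2; upper rank = 20 × 0.900 = 18.
The 2nd smallest replicate is 9.394; the 18th is 10.297.

(9.394, 10.297)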